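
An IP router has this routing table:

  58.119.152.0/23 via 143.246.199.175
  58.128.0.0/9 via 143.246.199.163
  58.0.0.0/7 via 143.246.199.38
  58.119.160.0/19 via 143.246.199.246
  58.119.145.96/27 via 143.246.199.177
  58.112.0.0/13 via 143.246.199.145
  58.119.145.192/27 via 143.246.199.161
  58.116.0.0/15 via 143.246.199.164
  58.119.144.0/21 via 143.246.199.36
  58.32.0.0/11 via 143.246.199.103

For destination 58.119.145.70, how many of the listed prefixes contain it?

Prefixes containing 58.119.145.70:
  58.0.0.0/7 (58.0.0.0 - 59.255.255.255)
  58.112.0.0/13 (58.112.0.0 - 58.119.255.255)
  58.119.144.0/21 (58.119.144.0 - 58.119.151.255)
Total matching entries: 3.

3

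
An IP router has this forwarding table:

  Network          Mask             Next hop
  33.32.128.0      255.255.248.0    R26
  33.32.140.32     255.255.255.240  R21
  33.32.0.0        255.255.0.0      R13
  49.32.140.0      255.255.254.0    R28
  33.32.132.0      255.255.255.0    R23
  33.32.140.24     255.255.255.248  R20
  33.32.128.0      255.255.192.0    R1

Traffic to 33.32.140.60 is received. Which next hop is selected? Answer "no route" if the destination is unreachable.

Routes whose prefix contains 33.32.140.60:
  33.32.0.0/16 (33.32.0.0 - 33.32.255.255) -> R13
  33.32.128.0/18 (33.32.128.0 - 33.32.191.255) -> R1
More-specific entries that do NOT match:
  33.32.140.24/29 (33.32.140.24 - 33.32.140.31) does not contain 33.32.140.60
  33.32.140.32/28 (33.32.140.32 - 33.32.140.47) does not contain 33.32.140.60
  33.32.132.0/24 (33.32.132.0 - 33.32.132.255) does not contain 33.32.140.60
  49.32.140.0/23 (49.32.140.0 - 49.32.141.255) does not contain 33.32.140.60
  33.32.128.0/21 (33.32.128.0 - 33.32.135.255) does not contain 33.32.140.60
Longest matching prefix is /18 -> next hop R1.

R1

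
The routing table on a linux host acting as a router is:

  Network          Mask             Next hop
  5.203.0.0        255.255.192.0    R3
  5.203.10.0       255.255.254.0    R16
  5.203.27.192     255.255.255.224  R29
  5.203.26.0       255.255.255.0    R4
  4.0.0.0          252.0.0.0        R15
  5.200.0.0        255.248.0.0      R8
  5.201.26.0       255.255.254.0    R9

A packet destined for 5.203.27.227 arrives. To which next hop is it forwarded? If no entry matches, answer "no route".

Routes whose prefix contains 5.203.27.227:
  4.0.0.0/6 (4.0.0.0 - 7.255.255.255) -> R15
  5.200.0.0/13 (5.200.0.0 - 5.207.255.255) -> R8
  5.203.0.0/18 (5.203.0.0 - 5.203.63.255) -> R3
More-specific entries that do NOT match:
  5.203.27.192/27 (5.203.27.192 - 5.203.27.223) does not contain 5.203.27.227
  5.203.26.0/24 (5.203.26.0 - 5.203.26.255) does not contain 5.203.27.227
  5.203.10.0/23 (5.203.10.0 - 5.203.11.255) does not contain 5.203.27.227
  5.201.26.0/23 (5.201.26.0 - 5.201.27.255) does not contain 5.203.27.227
Longest matching prefix is /18 -> next hop R3.

R3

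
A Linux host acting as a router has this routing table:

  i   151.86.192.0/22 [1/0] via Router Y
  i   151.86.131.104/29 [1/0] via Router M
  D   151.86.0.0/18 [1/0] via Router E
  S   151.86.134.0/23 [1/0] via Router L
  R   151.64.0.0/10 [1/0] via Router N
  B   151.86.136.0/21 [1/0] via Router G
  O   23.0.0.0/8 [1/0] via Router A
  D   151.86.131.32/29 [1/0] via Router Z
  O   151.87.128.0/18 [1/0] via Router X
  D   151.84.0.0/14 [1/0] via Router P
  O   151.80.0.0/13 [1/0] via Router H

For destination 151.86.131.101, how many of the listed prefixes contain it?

3

Prefixes containing 151.86.131.101:
  151.64.0.0/10 (151.64.0.0 - 151.127.255.255)
  151.80.0.0/13 (151.80.0.0 - 151.87.255.255)
  151.84.0.0/14 (151.84.0.0 - 151.87.255.255)
Total matching entries: 3.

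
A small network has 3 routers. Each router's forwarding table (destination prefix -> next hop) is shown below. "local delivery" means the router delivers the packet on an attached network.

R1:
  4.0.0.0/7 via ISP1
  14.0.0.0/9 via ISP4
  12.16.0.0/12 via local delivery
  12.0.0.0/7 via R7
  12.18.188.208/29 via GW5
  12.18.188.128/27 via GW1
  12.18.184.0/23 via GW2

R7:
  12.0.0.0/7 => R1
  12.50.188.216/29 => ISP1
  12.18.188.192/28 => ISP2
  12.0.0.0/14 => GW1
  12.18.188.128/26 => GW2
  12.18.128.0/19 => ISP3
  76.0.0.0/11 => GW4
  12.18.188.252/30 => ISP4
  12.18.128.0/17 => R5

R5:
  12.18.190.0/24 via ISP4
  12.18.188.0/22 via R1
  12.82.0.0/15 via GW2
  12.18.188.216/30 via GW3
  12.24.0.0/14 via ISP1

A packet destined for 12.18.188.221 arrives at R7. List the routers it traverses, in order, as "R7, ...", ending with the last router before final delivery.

R7, R5, R1

At R7: longest match for 12.18.188.221 is 12.18.128.0/17 -> R5
At R5: longest match for 12.18.188.221 is 12.18.188.0/22 -> R1
At R1: longest match for 12.18.188.221 is 12.16.0.0/12 -> local delivery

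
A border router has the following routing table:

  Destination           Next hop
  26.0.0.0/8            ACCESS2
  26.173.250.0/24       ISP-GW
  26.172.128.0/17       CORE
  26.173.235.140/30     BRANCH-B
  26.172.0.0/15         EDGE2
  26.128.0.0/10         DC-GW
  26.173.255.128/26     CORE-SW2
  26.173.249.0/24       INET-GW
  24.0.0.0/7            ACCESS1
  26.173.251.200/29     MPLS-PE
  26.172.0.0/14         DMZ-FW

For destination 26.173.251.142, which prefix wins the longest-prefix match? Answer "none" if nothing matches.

26.172.0.0/15

Entries matching 26.173.251.142:
  26.0.0.0/8 (26.0.0.0 - 26.255.255.255)
  26.128.0.0/10 (26.128.0.0 - 26.191.255.255)
  26.172.0.0/14 (26.172.0.0 - 26.175.255.255)
  26.172.0.0/15 (26.172.0.0 - 26.173.255.255)
Most specific is 26.172.0.0/15.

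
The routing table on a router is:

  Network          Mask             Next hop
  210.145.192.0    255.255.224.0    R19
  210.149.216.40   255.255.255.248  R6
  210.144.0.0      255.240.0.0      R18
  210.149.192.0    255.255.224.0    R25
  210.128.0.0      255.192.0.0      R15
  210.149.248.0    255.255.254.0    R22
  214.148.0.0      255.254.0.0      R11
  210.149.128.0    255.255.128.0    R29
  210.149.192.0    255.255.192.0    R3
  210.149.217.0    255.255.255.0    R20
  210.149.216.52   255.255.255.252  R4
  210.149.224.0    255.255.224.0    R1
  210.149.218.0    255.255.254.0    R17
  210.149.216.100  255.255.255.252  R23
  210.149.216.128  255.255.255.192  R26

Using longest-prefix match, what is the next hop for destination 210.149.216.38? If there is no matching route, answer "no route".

R25

Routes whose prefix contains 210.149.216.38:
  210.128.0.0/10 (210.128.0.0 - 210.191.255.255) -> R15
  210.144.0.0/12 (210.144.0.0 - 210.159.255.255) -> R18
  210.149.128.0/17 (210.149.128.0 - 210.149.255.255) -> R29
  210.149.192.0/18 (210.149.192.0 - 210.149.255.255) -> R3
  210.149.192.0/19 (210.149.192.0 - 210.149.223.255) -> R25
More-specific entries that do NOT match:
  210.149.216.52/30 (210.149.216.52 - 210.149.216.55) does not contain 210.149.216.38
  210.149.216.100/30 (210.149.216.100 - 210.149.216.103) does not contain 210.149.216.38
  210.149.216.40/29 (210.149.216.40 - 210.149.216.47) does not contain 210.149.216.38
  210.149.216.128/26 (210.149.216.128 - 210.149.216.191) does not contain 210.149.216.38
  210.149.217.0/24 (210.149.217.0 - 210.149.217.255) does not contain 210.149.216.38
  210.149.248.0/23 (210.149.248.0 - 210.149.249.255) does not contain 210.149.216.38
  210.149.218.0/23 (210.149.218.0 - 210.149.219.255) does not contain 210.149.216.38
Longest matching prefix is /19 -> next hop R25.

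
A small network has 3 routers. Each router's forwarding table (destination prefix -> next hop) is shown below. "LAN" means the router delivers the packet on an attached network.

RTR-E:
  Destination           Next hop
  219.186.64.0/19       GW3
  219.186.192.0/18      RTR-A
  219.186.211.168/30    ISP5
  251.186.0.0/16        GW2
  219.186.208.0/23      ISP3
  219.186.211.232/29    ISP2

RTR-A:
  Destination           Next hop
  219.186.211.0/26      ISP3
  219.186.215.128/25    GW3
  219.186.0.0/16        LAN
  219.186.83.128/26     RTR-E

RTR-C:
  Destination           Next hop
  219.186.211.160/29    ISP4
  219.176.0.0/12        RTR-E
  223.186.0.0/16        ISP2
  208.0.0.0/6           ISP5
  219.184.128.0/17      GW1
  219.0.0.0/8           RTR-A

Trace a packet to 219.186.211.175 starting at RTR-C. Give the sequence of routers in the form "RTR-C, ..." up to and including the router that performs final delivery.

RTR-C, RTR-E, RTR-A

At RTR-C: longest match for 219.186.211.175 is 219.176.0.0/12 -> RTR-E
At RTR-E: longest match for 219.186.211.175 is 219.186.192.0/18 -> RTR-A
At RTR-A: longest match for 219.186.211.175 is 219.186.0.0/16 -> LAN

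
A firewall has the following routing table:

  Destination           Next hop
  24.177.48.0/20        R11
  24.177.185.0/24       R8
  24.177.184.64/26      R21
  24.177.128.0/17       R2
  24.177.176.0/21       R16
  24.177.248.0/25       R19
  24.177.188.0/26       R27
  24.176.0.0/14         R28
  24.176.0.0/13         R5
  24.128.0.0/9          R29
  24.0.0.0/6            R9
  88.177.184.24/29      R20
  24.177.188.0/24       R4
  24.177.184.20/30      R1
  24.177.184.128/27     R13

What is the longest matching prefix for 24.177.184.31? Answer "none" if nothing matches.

24.177.128.0/17

Entries matching 24.177.184.31:
  24.0.0.0/6 (24.0.0.0 - 27.255.255.255)
  24.128.0.0/9 (24.128.0.0 - 24.255.255.255)
  24.176.0.0/13 (24.176.0.0 - 24.183.255.255)
  24.176.0.0/14 (24.176.0.0 - 24.179.255.255)
  24.177.128.0/17 (24.177.128.0 - 24.177.255.255)
Most specific is 24.177.128.0/17.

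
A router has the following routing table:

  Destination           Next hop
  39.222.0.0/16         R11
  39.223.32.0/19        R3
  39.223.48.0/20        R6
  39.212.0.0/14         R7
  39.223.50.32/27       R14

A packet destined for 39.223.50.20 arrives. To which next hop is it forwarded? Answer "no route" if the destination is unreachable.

R6

Routes whose prefix contains 39.223.50.20:
  39.223.32.0/19 (39.223.32.0 - 39.223.63.255) -> R3
  39.223.48.0/20 (39.223.48.0 - 39.223.63.255) -> R6
More-specific entries that do NOT match:
  39.223.50.32/27 (39.223.50.32 - 39.223.50.63) does not contain 39.223.50.20
Longest matching prefix is /20 -> next hop R6.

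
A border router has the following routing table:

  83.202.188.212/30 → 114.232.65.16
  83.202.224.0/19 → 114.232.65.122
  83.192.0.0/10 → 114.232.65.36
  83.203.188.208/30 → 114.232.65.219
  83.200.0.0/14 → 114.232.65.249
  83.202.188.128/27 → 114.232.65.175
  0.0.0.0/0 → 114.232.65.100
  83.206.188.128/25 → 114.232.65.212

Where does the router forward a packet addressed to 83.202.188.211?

114.232.65.249

Routes whose prefix contains 83.202.188.211:
  0.0.0.0/0 (default, matches everything) -> 114.232.65.100
  83.192.0.0/10 (83.192.0.0 - 83.255.255.255) -> 114.232.65.36
  83.200.0.0/14 (83.200.0.0 - 83.203.255.255) -> 114.232.65.249
More-specific entries that do NOT match:
  83.202.188.212/30 (83.202.188.212 - 83.202.188.215) does not contain 83.202.188.211
  83.203.188.208/30 (83.203.188.208 - 83.203.188.211) does not contain 83.202.188.211
  83.202.188.128/27 (83.202.188.128 - 83.202.188.159) does not contain 83.202.188.211
  83.206.188.128/25 (83.206.188.128 - 83.206.188.255) does not contain 83.202.188.211
  83.202.224.0/19 (83.202.224.0 - 83.202.255.255) does not contain 83.202.188.211
Longest matching prefix is /14 -> next hop 114.232.65.249.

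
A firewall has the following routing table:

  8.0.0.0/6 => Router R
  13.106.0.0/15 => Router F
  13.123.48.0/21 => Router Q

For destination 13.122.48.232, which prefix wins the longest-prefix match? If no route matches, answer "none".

none

13.122.48.232 is outside every listed prefix and there is no default route.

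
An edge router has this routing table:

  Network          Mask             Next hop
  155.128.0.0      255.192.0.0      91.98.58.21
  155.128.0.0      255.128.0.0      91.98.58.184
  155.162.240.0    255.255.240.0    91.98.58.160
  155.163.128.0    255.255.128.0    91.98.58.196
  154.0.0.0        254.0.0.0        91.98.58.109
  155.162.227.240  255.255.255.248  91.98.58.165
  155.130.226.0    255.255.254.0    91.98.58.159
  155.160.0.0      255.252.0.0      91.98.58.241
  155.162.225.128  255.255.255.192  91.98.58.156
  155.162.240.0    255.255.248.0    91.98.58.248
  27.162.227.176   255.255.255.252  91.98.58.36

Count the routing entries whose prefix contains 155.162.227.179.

Prefixes containing 155.162.227.179:
  154.0.0.0/7 (154.0.0.0 - 155.255.255.255)
  155.128.0.0/9 (155.128.0.0 - 155.255.255.255)
  155.128.0.0/10 (155.128.0.0 - 155.191.255.255)
  155.160.0.0/14 (155.160.0.0 - 155.163.255.255)
Total matching entries: 4.

4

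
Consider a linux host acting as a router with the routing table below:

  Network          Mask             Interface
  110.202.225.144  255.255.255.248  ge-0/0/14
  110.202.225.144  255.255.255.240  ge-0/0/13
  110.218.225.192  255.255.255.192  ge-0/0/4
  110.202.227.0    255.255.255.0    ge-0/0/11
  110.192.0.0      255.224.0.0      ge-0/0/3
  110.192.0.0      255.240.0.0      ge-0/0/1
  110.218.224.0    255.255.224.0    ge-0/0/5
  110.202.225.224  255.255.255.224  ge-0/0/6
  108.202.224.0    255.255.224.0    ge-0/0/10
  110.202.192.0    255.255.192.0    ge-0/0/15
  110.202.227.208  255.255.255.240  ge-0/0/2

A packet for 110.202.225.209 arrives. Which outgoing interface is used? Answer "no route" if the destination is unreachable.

Routes whose prefix contains 110.202.225.209:
  110.192.0.0/11 (110.192.0.0 - 110.223.255.255) -> ge-0/0/3
  110.192.0.0/12 (110.192.0.0 - 110.207.255.255) -> ge-0/0/1
  110.202.192.0/18 (110.202.192.0 - 110.202.255.255) -> ge-0/0/15
More-specific entries that do NOT match:
  110.202.225.144/29 (110.202.225.144 - 110.202.225.151) does not contain 110.202.225.209
  110.202.225.144/28 (110.202.225.144 - 110.202.225.159) does not contain 110.202.225.209
  110.202.227.208/28 (110.202.227.208 - 110.202.227.223) does not contain 110.202.225.209
  110.202.225.224/27 (110.202.225.224 - 110.202.225.255) does not contain 110.202.225.209
  110.218.225.192/26 (110.218.225.192 - 110.218.225.255) does not contain 110.202.225.209
  110.202.227.0/24 (110.202.227.0 - 110.202.227.255) does not contain 110.202.225.209
  110.218.224.0/19 (110.218.224.0 - 110.218.255.255) does not contain 110.202.225.209
  108.202.224.0/19 (108.202.224.0 - 108.202.255.255) does not contain 110.202.225.209
Longest matching prefix is /18 -> interface ge-0/0/15.

ge-0/0/15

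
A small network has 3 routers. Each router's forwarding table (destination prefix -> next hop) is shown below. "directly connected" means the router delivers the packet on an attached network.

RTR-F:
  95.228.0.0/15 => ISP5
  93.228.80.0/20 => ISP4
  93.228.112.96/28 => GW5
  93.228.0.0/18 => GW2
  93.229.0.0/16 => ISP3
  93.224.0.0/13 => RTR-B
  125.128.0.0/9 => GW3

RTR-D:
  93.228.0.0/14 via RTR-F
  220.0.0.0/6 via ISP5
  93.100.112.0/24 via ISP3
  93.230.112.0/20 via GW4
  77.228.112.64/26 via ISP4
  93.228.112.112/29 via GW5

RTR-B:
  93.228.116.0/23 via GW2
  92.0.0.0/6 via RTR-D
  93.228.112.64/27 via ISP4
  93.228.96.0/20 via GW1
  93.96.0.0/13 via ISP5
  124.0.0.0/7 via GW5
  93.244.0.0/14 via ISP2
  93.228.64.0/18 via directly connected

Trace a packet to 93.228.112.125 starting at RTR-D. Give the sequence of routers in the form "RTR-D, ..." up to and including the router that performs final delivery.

At RTR-D: longest match for 93.228.112.125 is 93.228.0.0/14 -> RTR-F
At RTR-F: longest match for 93.228.112.125 is 93.224.0.0/13 -> RTR-B
At RTR-B: longest match for 93.228.112.125 is 93.228.64.0/18 -> directly connected

RTR-D, RTR-F, RTR-B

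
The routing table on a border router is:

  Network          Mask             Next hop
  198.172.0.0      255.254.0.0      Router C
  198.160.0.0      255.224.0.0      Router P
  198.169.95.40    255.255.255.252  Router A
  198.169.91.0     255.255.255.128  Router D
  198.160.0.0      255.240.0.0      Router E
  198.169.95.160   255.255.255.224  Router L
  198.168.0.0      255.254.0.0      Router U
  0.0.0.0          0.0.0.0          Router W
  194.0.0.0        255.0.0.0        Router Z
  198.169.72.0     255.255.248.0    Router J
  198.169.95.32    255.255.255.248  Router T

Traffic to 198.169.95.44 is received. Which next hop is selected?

Routes whose prefix contains 198.169.95.44:
  0.0.0.0/0 (default, matches everything) -> Router W
  198.160.0.0/11 (198.160.0.0 - 198.191.255.255) -> Router P
  198.160.0.0/12 (198.160.0.0 - 198.175.255.255) -> Router E
  198.168.0.0/15 (198.168.0.0 - 198.169.255.255) -> Router U
More-specific entries that do NOT match:
  198.169.95.40/30 (198.169.95.40 - 198.169.95.43) does not contain 198.169.95.44
  198.169.95.32/29 (198.169.95.32 - 198.169.95.39) does not contain 198.169.95.44
  198.169.95.160/27 (198.169.95.160 - 198.169.95.191) does not contain 198.169.95.44
  198.169.91.0/25 (198.169.91.0 - 198.169.91.127) does not contain 198.169.95.44
  198.169.72.0/21 (198.169.72.0 - 198.169.79.255) does not contain 198.169.95.44
Longest matching prefix is /15 -> next hop Router U.

Router U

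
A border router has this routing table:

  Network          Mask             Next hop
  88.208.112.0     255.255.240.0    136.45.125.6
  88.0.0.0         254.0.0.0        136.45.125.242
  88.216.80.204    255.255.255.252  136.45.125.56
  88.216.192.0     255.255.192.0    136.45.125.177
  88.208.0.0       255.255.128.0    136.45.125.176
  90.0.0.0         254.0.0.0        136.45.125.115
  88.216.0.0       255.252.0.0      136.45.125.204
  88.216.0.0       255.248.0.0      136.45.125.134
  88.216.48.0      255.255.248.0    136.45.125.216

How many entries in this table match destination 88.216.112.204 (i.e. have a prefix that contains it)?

Prefixes containing 88.216.112.204:
  88.0.0.0/7 (88.0.0.0 - 89.255.255.255)
  88.216.0.0/13 (88.216.0.0 - 88.223.255.255)
  88.216.0.0/14 (88.216.0.0 - 88.219.255.255)
Total matching entries: 3.

3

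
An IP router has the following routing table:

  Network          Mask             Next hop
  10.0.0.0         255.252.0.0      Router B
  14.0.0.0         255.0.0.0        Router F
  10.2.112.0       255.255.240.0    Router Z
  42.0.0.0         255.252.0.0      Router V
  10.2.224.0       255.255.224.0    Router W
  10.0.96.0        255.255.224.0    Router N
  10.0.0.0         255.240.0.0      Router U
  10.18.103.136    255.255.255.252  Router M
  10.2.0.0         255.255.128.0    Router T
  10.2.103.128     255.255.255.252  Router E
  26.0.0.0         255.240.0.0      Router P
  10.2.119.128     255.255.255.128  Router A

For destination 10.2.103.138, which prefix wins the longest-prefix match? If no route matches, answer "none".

10.2.0.0/17

Entries matching 10.2.103.138:
  10.0.0.0/12 (10.0.0.0 - 10.15.255.255)
  10.0.0.0/14 (10.0.0.0 - 10.3.255.255)
  10.2.0.0/17 (10.2.0.0 - 10.2.127.255)
Most specific is 10.2.0.0/17.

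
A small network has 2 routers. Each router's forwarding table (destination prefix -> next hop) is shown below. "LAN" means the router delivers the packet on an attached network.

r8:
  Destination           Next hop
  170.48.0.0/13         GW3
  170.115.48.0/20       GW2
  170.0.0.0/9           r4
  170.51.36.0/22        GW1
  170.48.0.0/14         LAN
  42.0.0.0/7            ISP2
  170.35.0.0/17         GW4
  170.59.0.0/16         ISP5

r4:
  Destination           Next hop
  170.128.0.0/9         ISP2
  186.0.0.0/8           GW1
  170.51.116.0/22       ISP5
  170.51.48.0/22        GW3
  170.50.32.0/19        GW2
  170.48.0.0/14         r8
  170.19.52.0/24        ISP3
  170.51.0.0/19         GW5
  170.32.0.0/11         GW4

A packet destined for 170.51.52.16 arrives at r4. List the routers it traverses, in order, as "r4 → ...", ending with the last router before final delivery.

At r4: longest match for 170.51.52.16 is 170.48.0.0/14 -> r8
At r8: longest match for 170.51.52.16 is 170.48.0.0/14 -> LAN

r4 → r8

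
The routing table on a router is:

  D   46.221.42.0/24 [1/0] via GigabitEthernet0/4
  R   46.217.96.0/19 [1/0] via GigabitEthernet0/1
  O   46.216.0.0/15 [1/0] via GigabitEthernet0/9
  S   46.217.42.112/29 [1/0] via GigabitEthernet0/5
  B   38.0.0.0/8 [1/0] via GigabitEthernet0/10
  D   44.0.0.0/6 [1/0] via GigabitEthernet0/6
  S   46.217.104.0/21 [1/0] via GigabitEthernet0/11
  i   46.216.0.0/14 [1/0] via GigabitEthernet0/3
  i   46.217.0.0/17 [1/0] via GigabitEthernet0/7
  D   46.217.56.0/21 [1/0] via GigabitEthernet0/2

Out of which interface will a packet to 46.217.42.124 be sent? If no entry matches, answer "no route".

Routes whose prefix contains 46.217.42.124:
  44.0.0.0/6 (44.0.0.0 - 47.255.255.255) -> GigabitEthernet0/6
  46.216.0.0/14 (46.216.0.0 - 46.219.255.255) -> GigabitEthernet0/3
  46.216.0.0/15 (46.216.0.0 - 46.217.255.255) -> GigabitEthernet0/9
  46.217.0.0/17 (46.217.0.0 - 46.217.127.255) -> GigabitEthernet0/7
More-specific entries that do NOT match:
  46.217.42.112/29 (46.217.42.112 - 46.217.42.119) does not contain 46.217.42.124
  46.221.42.0/24 (46.221.42.0 - 46.221.42.255) does not contain 46.217.42.124
  46.217.104.0/21 (46.217.104.0 - 46.217.111.255) does not contain 46.217.42.124
  46.217.56.0/21 (46.217.56.0 - 46.217.63.255) does not contain 46.217.42.124
  46.217.96.0/19 (46.217.96.0 - 46.217.127.255) does not contain 46.217.42.124
Longest matching prefix is /17 -> interface GigabitEthernet0/7.

GigabitEthernet0/7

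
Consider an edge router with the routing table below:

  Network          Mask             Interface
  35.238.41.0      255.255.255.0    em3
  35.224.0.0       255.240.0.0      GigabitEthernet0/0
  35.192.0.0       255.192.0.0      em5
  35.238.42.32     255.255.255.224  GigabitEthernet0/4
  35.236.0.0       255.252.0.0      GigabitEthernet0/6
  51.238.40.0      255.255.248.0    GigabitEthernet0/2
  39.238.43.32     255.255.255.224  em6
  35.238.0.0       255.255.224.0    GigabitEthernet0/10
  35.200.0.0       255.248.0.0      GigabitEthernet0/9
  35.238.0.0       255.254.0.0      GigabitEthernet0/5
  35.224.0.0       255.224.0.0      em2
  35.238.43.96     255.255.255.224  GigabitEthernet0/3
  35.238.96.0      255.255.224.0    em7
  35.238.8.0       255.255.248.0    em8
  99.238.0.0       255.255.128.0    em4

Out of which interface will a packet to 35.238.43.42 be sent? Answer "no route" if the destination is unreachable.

Routes whose prefix contains 35.238.43.42:
  35.192.0.0/10 (35.192.0.0 - 35.255.255.255) -> em5
  35.224.0.0/11 (35.224.0.0 - 35.255.255.255) -> em2
  35.224.0.0/12 (35.224.0.0 - 35.239.255.255) -> GigabitEthernet0/0
  35.236.0.0/14 (35.236.0.0 - 35.239.255.255) -> GigabitEthernet0/6
  35.238.0.0/15 (35.238.0.0 - 35.239.255.255) -> GigabitEthernet0/5
More-specific entries that do NOT match:
  35.238.42.32/27 (35.238.42.32 - 35.238.42.63) does not contain 35.238.43.42
  39.238.43.32/27 (39.238.43.32 - 39.238.43.63) does not contain 35.238.43.42
  35.238.43.96/27 (35.238.43.96 - 35.238.43.127) does not contain 35.238.43.42
  35.238.41.0/24 (35.238.41.0 - 35.238.41.255) does not contain 35.238.43.42
  51.238.40.0/21 (51.238.40.0 - 51.238.47.255) does not contain 35.238.43.42
  35.238.8.0/21 (35.238.8.0 - 35.238.15.255) does not contain 35.238.43.42
  35.238.0.0/19 (35.238.0.0 - 35.238.31.255) does not contain 35.238.43.42
  35.238.96.0/19 (35.238.96.0 - 35.238.127.255) does not contain 35.238.43.42
  99.238.0.0/17 (99.238.0.0 - 99.238.127.255) does not contain 35.238.43.42
Longest matching prefix is /15 -> interface GigabitEthernet0/5.

GigabitEthernet0/5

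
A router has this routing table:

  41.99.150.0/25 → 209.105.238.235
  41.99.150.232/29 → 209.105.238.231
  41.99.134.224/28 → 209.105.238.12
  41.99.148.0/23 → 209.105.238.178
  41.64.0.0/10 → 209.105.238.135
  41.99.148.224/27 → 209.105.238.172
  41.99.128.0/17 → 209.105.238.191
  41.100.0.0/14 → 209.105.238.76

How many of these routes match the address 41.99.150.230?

Prefixes containing 41.99.150.230:
  41.64.0.0/10 (41.64.0.0 - 41.127.255.255)
  41.99.128.0/17 (41.99.128.0 - 41.99.255.255)
Total matching entries: 2.

2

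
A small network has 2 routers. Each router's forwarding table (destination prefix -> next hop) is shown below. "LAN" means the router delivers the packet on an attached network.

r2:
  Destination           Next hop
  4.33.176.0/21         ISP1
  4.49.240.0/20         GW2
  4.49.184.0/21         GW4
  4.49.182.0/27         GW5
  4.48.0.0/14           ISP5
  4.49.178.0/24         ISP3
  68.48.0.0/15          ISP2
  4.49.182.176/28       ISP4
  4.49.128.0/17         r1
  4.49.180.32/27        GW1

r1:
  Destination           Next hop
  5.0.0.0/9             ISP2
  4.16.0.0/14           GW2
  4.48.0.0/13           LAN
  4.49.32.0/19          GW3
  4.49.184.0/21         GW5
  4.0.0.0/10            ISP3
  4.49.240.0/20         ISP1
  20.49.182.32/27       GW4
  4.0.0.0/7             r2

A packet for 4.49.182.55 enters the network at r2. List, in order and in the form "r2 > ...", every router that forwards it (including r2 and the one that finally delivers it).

At r2: longest match for 4.49.182.55 is 4.49.128.0/17 -> r1
At r1: longest match for 4.49.182.55 is 4.48.0.0/13 -> LAN

r2 > r1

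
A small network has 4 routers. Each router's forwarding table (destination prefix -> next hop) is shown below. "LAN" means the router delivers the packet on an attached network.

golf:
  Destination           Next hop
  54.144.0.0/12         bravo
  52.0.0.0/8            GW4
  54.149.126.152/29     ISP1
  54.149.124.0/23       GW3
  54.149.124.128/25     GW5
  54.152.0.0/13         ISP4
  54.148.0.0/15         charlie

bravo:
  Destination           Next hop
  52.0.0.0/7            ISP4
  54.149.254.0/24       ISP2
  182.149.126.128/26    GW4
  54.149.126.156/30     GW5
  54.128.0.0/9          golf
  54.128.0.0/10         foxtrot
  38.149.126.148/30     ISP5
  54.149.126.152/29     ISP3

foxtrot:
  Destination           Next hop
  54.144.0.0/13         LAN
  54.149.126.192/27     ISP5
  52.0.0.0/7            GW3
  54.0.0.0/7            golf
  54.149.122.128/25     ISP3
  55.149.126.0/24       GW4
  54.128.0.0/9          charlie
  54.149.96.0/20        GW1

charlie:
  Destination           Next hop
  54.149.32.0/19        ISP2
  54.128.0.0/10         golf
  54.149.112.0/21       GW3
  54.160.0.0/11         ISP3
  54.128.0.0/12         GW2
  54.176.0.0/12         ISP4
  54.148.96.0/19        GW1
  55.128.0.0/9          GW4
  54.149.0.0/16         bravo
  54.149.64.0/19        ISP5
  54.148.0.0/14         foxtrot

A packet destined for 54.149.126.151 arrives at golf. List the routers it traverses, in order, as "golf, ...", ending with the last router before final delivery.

golf, charlie, bravo, foxtrot

At golf: longest match for 54.149.126.151 is 54.148.0.0/15 -> charlie
At charlie: longest match for 54.149.126.151 is 54.149.0.0/16 -> bravo
At bravo: longest match for 54.149.126.151 is 54.128.0.0/10 -> foxtrot
At foxtrot: longest match for 54.149.126.151 is 54.144.0.0/13 -> LAN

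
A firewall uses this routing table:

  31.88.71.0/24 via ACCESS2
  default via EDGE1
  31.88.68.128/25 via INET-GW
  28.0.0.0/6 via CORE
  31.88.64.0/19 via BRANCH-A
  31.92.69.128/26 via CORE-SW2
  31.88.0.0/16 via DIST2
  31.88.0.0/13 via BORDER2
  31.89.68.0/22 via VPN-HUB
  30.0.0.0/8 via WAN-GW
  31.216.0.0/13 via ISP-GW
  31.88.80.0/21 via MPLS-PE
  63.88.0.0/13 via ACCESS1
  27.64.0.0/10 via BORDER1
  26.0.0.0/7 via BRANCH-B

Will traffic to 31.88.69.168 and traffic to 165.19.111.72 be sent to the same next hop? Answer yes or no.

31.88.69.168: longest match 31.88.64.0/19 -> BRANCH-A
165.19.111.72: longest match 0.0.0.0/0 -> EDGE1

no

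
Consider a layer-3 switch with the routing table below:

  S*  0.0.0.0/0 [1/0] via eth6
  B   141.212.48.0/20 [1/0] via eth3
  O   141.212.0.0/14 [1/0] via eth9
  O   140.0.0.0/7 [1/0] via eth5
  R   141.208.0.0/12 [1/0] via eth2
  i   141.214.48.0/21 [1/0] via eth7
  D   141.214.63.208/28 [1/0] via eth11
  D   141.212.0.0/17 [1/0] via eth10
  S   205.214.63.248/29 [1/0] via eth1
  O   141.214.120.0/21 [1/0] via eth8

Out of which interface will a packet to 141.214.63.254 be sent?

eth9

Routes whose prefix contains 141.214.63.254:
  0.0.0.0/0 (default, matches everything) -> eth6
  140.0.0.0/7 (140.0.0.0 - 141.255.255.255) -> eth5
  141.208.0.0/12 (141.208.0.0 - 141.223.255.255) -> eth2
  141.212.0.0/14 (141.212.0.0 - 141.215.255.255) -> eth9
More-specific entries that do NOT match:
  205.214.63.248/29 (205.214.63.248 - 205.214.63.255) does not contain 141.214.63.254
  141.214.63.208/28 (141.214.63.208 - 141.214.63.223) does not contain 141.214.63.254
  141.214.48.0/21 (141.214.48.0 - 141.214.55.255) does not contain 141.214.63.254
  141.214.120.0/21 (141.214.120.0 - 141.214.127.255) does not contain 141.214.63.254
  141.212.48.0/20 (141.212.48.0 - 141.212.63.255) does not contain 141.214.63.254
  141.212.0.0/17 (141.212.0.0 - 141.212.127.255) does not contain 141.214.63.254
Longest matching prefix is /14 -> interface eth9.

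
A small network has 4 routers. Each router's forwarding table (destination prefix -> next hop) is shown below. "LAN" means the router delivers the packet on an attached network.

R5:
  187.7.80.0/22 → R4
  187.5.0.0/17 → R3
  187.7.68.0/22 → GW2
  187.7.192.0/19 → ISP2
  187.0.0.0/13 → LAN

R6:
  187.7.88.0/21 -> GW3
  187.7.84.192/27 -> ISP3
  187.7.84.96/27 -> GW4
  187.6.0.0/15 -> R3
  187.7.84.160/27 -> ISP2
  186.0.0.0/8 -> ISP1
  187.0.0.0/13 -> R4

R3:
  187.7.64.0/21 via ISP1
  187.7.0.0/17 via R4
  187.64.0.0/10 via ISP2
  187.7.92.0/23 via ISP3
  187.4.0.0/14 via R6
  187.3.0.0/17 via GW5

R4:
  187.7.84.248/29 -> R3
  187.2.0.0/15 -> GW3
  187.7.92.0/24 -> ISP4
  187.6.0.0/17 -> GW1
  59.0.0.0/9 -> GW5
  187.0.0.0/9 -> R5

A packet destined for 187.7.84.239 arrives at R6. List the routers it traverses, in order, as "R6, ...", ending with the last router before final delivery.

At R6: longest match for 187.7.84.239 is 187.6.0.0/15 -> R3
At R3: longest match for 187.7.84.239 is 187.7.0.0/17 -> R4
At R4: longest match for 187.7.84.239 is 187.0.0.0/9 -> R5
At R5: longest match for 187.7.84.239 is 187.0.0.0/13 -> LAN

R6, R3, R4, R5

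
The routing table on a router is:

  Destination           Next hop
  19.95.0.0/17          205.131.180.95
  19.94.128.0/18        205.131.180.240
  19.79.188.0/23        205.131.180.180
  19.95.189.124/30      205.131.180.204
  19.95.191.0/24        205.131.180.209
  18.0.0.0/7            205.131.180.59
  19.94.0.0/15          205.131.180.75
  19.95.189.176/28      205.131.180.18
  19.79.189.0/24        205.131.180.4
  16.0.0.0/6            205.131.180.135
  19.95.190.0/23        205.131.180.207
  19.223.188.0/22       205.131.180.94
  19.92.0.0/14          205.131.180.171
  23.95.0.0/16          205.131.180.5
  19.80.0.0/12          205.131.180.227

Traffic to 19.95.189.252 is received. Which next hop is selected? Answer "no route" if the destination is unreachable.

Routes whose prefix contains 19.95.189.252:
  16.0.0.0/6 (16.0.0.0 - 19.255.255.255) -> 205.131.180.135
  18.0.0.0/7 (18.0.0.0 - 19.255.255.255) -> 205.131.180.59
  19.80.0.0/12 (19.80.0.0 - 19.95.255.255) -> 205.131.180.227
  19.92.0.0/14 (19.92.0.0 - 19.95.255.255) -> 205.131.180.171
  19.94.0.0/15 (19.94.0.0 - 19.95.255.255) -> 205.131.180.75
More-specific entries that do NOT match:
  19.95.189.124/30 (19.95.189.124 - 19.95.189.127) does not contain 19.95.189.252
  19.95.189.176/28 (19.95.189.176 - 19.95.189.191) does not contain 19.95.189.252
  19.95.191.0/24 (19.95.191.0 - 19.95.191.255) does not contain 19.95.189.252
  19.79.189.0/24 (19.79.189.0 - 19.79.189.255) does not contain 19.95.189.252
  19.79.188.0/23 (19.79.188.0 - 19.79.189.255) does not contain 19.95.189.252
  19.95.190.0/23 (19.95.190.0 - 19.95.191.255) does not contain 19.95.189.252
  19.223.188.0/22 (19.223.188.0 - 19.223.191.255) does not contain 19.95.189.252
  19.94.128.0/18 (19.94.128.0 - 19.94.191.255) does not contain 19.95.189.252
  19.95.0.0/17 (19.95.0.0 - 19.95.127.255) does not contain 19.95.189.252
  23.95.0.0/16 (23.95.0.0 - 23.95.255.255) does not contain 19.95.189.252
Longest matching prefix is /15 -> next hop 205.131.180.75.

205.131.180.75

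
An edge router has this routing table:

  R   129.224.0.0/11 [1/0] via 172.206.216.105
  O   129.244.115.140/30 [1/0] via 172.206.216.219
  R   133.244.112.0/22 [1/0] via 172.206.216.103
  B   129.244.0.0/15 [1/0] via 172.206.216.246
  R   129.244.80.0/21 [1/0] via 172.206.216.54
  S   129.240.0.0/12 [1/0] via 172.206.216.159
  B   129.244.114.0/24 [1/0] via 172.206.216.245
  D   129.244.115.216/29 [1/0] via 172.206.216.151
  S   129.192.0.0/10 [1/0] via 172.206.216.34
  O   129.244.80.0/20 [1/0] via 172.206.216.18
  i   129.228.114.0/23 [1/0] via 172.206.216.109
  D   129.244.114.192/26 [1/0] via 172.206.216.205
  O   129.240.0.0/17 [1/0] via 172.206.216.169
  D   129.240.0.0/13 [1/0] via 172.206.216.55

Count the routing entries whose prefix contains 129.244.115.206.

5

Prefixes containing 129.244.115.206:
  129.192.0.0/10 (129.192.0.0 - 129.255.255.255)
  129.224.0.0/11 (129.224.0.0 - 129.255.255.255)
  129.240.0.0/12 (129.240.0.0 - 129.255.255.255)
  129.240.0.0/13 (129.240.0.0 - 129.247.255.255)
  129.244.0.0/15 (129.244.0.0 - 129.245.255.255)
Total matching entries: 5.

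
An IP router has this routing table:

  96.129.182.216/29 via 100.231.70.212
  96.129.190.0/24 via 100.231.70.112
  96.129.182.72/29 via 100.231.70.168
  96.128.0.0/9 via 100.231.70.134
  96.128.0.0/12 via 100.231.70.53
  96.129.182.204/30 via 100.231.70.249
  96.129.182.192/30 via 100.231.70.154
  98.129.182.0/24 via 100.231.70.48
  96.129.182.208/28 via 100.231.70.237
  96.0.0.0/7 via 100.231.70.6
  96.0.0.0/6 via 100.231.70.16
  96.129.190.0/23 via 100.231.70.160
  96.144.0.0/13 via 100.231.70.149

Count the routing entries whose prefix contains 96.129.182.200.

4

Prefixes containing 96.129.182.200:
  96.0.0.0/6 (96.0.0.0 - 99.255.255.255)
  96.0.0.0/7 (96.0.0.0 - 97.255.255.255)
  96.128.0.0/9 (96.128.0.0 - 96.255.255.255)
  96.128.0.0/12 (96.128.0.0 - 96.143.255.255)
Total matching entries: 4.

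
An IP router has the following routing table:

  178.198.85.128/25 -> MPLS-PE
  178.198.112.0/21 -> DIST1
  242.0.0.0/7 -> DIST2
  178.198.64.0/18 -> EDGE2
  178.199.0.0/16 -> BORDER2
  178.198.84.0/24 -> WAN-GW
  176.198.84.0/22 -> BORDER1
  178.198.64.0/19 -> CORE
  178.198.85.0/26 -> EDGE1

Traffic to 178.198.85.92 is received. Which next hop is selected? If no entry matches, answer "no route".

CORE

Routes whose prefix contains 178.198.85.92:
  178.198.64.0/18 (178.198.64.0 - 178.198.127.255) -> EDGE2
  178.198.64.0/19 (178.198.64.0 - 178.198.95.255) -> CORE
More-specific entries that do NOT match:
  178.198.85.0/26 (178.198.85.0 - 178.198.85.63) does not contain 178.198.85.92
  178.198.85.128/25 (178.198.85.128 - 178.198.85.255) does not contain 178.198.85.92
  178.198.84.0/24 (178.198.84.0 - 178.198.84.255) does not contain 178.198.85.92
  176.198.84.0/22 (176.198.84.0 - 176.198.87.255) does not contain 178.198.85.92
  178.198.112.0/21 (178.198.112.0 - 178.198.119.255) does not contain 178.198.85.92
Longest matching prefix is /19 -> next hop CORE.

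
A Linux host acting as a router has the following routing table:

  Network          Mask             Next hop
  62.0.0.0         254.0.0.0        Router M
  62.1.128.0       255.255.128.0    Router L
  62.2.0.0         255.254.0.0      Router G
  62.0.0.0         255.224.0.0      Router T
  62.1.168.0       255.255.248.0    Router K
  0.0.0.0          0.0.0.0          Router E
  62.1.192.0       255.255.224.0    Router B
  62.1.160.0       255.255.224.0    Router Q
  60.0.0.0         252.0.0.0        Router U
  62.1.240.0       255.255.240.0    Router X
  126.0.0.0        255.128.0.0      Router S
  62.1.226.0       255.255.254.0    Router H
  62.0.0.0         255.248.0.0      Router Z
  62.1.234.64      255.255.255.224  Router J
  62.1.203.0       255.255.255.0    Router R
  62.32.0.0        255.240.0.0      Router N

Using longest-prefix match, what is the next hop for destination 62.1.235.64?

Router L

Routes whose prefix contains 62.1.235.64:
  0.0.0.0/0 (default, matches everything) -> Router E
  60.0.0.0/6 (60.0.0.0 - 63.255.255.255) -> Router U
  62.0.0.0/7 (62.0.0.0 - 63.255.255.255) -> Router M
  62.0.0.0/11 (62.0.0.0 - 62.31.255.255) -> Router T
  62.0.0.0/13 (62.0.0.0 - 62.7.255.255) -> Router Z
  62.1.128.0/17 (62.1.128.0 - 62.1.255.255) -> Router L
More-specific entries that do NOT match:
  62.1.234.64/27 (62.1.234.64 - 62.1.234.95) does not contain 62.1.235.64
  62.1.203.0/24 (62.1.203.0 - 62.1.203.255) does not contain 62.1.235.64
  62.1.226.0/23 (62.1.226.0 - 62.1.227.255) does not contain 62.1.235.64
  62.1.168.0/21 (62.1.168.0 - 62.1.175.255) does not contain 62.1.235.64
  62.1.240.0/20 (62.1.240.0 - 62.1.255.255) does not contain 62.1.235.64
  62.1.192.0/19 (62.1.192.0 - 62.1.223.255) does not contain 62.1.235.64
  62.1.160.0/19 (62.1.160.0 - 62.1.191.255) does not contain 62.1.235.64
Longest matching prefix is /17 -> next hop Router L.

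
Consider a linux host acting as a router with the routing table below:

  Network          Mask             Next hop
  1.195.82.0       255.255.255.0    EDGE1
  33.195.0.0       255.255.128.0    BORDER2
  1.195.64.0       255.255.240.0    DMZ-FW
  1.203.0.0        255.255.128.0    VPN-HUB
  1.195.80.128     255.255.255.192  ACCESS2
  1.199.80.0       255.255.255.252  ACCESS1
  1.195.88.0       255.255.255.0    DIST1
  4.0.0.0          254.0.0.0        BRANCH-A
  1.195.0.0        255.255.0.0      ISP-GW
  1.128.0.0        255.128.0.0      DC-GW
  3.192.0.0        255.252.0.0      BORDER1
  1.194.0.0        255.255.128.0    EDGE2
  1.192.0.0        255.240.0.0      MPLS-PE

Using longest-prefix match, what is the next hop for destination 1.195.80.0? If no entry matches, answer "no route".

Routes whose prefix contains 1.195.80.0:
  1.128.0.0/9 (1.128.0.0 - 1.255.255.255) -> DC-GW
  1.192.0.0/12 (1.192.0.0 - 1.207.255.255) -> MPLS-PE
  1.195.0.0/16 (1.195.0.0 - 1.195.255.255) -> ISP-GW
More-specific entries that do NOT match:
  1.199.80.0/30 (1.199.80.0 - 1.199.80.3) does not contain 1.195.80.0
  1.195.80.128/26 (1.195.80.128 - 1.195.80.191) does not contain 1.195.80.0
  1.195.82.0/24 (1.195.82.0 - 1.195.82.255) does not contain 1.195.80.0
  1.195.88.0/24 (1.195.88.0 - 1.195.88.255) does not contain 1.195.80.0
  1.195.64.0/20 (1.195.64.0 - 1.195.79.255) does not contain 1.195.80.0
  33.195.0.0/17 (33.195.0.0 - 33.195.127.255) does not contain 1.195.80.0
  1.203.0.0/17 (1.203.0.0 - 1.203.127.255) does not contain 1.195.80.0
  1.194.0.0/17 (1.194.0.0 - 1.194.127.255) does not contain 1.195.80.0
Longest matching prefix is /16 -> next hop ISP-GW.

ISP-GW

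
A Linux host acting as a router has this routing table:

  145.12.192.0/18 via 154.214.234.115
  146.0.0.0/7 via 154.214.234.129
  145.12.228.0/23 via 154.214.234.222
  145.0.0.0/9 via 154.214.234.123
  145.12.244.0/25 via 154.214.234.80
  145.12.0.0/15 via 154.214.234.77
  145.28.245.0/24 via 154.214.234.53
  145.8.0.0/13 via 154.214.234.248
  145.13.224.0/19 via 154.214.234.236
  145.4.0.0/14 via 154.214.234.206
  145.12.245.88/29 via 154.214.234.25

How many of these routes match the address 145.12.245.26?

Prefixes containing 145.12.245.26:
  145.0.0.0/9 (145.0.0.0 - 145.127.255.255)
  145.8.0.0/13 (145.8.0.0 - 145.15.255.255)
  145.12.0.0/15 (145.12.0.0 - 145.13.255.255)
  145.12.192.0/18 (145.12.192.0 - 145.12.255.255)
Total matching entries: 4.

4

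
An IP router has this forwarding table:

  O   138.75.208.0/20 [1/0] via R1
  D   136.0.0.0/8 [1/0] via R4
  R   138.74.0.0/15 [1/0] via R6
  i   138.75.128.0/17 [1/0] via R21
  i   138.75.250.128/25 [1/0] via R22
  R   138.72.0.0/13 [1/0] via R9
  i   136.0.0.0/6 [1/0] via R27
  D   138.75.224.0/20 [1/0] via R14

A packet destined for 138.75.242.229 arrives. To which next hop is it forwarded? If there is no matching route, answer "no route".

Routes whose prefix contains 138.75.242.229:
  136.0.0.0/6 (136.0.0.0 - 139.255.255.255) -> R27
  138.72.0.0/13 (138.72.0.0 - 138.79.255.255) -> R9
  138.74.0.0/15 (138.74.0.0 - 138.75.255.255) -> R6
  138.75.128.0/17 (138.75.128.0 - 138.75.255.255) -> R21
More-specific entries that do NOT match:
  138.75.250.128/25 (138.75.250.128 - 138.75.250.255) does not contain 138.75.242.229
  138.75.208.0/20 (138.75.208.0 - 138.75.223.255) does not contain 138.75.242.229
  138.75.224.0/20 (138.75.224.0 - 138.75.239.255) does not contain 138.75.242.229
Longest matching prefix is /17 -> next hop R21.

R21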